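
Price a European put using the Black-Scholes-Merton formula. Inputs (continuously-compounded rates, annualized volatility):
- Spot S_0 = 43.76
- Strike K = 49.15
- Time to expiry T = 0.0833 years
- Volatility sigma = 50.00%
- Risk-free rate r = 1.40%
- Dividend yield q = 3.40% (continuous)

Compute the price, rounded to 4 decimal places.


Answer: Price = 6.2351

Derivation:
d1 = (ln(S/K) + (r - q + 0.5*sigma^2) * T) / (sigma * sqrt(T)) = -0.74430849
d2 = d1 - sigma * sqrt(T) = -0.88861719
exp(-rT) = 0.99883448; exp(-qT) = 0.99717181
P = K * exp(-rT) * N(-d2) - S_0 * exp(-qT) * N(-d1)
N(-d1) = 0.77165507; N(-d2) = 0.81289557
P = 49.1500 * 0.99883448 * 0.81289557 - 43.7600 * 0.99717181 * 0.77165507 = 6.2351


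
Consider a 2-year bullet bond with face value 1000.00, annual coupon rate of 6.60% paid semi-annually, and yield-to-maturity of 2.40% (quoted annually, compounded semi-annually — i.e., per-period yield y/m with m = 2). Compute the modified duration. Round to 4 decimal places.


Answer: Modified duration = 1.8876

Derivation:
Coupon per period c = face * coupon_rate / m = 33.000000
Periods per year m = 2; per-period yield y/m = 0.012000
Number of cashflows N = 4
Cashflows (t years, CF_t, discount factor 1/(1+y/m)^(m*t), PV):
  t = 0.5000: CF_t = 33.000000, DF = 0.988142, PV = 32.608696
  t = 1.0000: CF_t = 33.000000, DF = 0.976425, PV = 32.222031
  t = 1.5000: CF_t = 33.000000, DF = 0.964847, PV = 31.839952
  t = 2.0000: CF_t = 1033.000000, DF = 0.953406, PV = 984.868555
Price P = sum_t PV_t = 1081.539234
First compute Macaulay numerator sum_t t * PV_t:
  t * PV_t at t = 0.5000: 16.304348
  t * PV_t at t = 1.0000: 32.222031
  t * PV_t at t = 1.5000: 47.759928
  t * PV_t at t = 2.0000: 1969.737110
Macaulay duration D = 2066.023417 / 1081.539234 = 1.910262
Modified duration = D / (1 + y/m) = 1.910262 / (1 + 0.012000) = 1.887611


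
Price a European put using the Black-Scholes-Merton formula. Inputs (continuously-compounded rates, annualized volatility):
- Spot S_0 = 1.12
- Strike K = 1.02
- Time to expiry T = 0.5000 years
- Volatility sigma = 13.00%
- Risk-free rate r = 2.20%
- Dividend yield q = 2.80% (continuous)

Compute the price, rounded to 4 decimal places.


d1 = (ln(S/K) + (r - q + 0.5*sigma^2) * T) / (sigma * sqrt(T)) = 1.03075563
d2 = d1 - sigma * sqrt(T) = 0.93883174
exp(-rT) = 0.98906028; exp(-qT) = 0.98609754
P = K * exp(-rT) * N(-d2) - S_0 * exp(-qT) * N(-d1)
N(-d1) = 0.15132772; N(-d2) = 0.17390857
P = 1.0200 * 0.98906028 * 0.17390857 - 1.1200 * 0.98609754 * 0.15132772 = 0.0083

Answer: Price = 0.0083


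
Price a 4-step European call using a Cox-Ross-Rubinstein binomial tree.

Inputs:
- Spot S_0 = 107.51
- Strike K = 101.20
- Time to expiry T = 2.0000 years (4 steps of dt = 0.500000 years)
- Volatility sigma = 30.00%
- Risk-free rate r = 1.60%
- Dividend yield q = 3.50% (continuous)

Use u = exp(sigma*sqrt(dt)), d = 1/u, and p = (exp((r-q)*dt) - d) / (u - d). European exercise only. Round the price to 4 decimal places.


dt = T/N = 0.500000
u = exp(sigma*sqrt(dt)) = 1.236311; d = 1/u = 0.808858
p = (exp((r-q)*dt) - d) / (u - d) = 0.425046
Discount per step: exp(-r*dt) = 0.992032
Stock lattice S(k, i) with i counting down-moves:
  k=0: S(0,0) = 107.5100
  k=1: S(1,0) = 132.9158; S(1,1) = 86.9603
  k=2: S(2,0) = 164.3253; S(2,1) = 107.5100; S(2,2) = 70.3385
  k=3: S(3,0) = 203.1572; S(3,1) = 132.9158; S(3,2) = 86.9603; S(3,3) = 56.8939
  k=4: S(4,0) = 251.1655; S(4,1) = 164.3253; S(4,2) = 107.5100; S(4,3) = 70.3385; S(4,4) = 46.0191
Terminal payoffs V(N, i) = max(S_T - K, 0):
  V(4,0) = 149.965480; V(4,1) = 63.125289; V(4,2) = 6.310000; V(4,3) = 0.000000; V(4,4) = 0.000000
Backward induction: V(k, i) = exp(-r*dt) * [p * V(k+1, i) + (1-p) * V(k+1, i+1)].
  V(3,0) = exp(-r*dt) * [p*149.965480 + (1-p)*63.125289] = 99.239228
  V(3,1) = exp(-r*dt) * [p*63.125289 + (1-p)*6.310000] = 30.216386
  V(3,2) = exp(-r*dt) * [p*6.310000 + (1-p)*0.000000] = 2.660667
  V(3,3) = exp(-r*dt) * [p*0.000000 + (1-p)*0.000000] = 0.000000
  V(2,0) = exp(-r*dt) * [p*99.239228 + (1-p)*30.216386] = 59.079705
  V(2,1) = exp(-r*dt) * [p*30.216386 + (1-p)*2.660667] = 14.258576
  V(2,2) = exp(-r*dt) * [p*2.660667 + (1-p)*0.000000] = 1.121893
  V(1,0) = exp(-r*dt) * [p*59.079705 + (1-p)*14.258576] = 33.044184
  V(1,1) = exp(-r*dt) * [p*14.258576 + (1-p)*1.121893] = 6.652151
  V(0,0) = exp(-r*dt) * [p*33.044184 + (1-p)*6.652151] = 17.727578

Answer: Price = V(0,0) = 17.7276


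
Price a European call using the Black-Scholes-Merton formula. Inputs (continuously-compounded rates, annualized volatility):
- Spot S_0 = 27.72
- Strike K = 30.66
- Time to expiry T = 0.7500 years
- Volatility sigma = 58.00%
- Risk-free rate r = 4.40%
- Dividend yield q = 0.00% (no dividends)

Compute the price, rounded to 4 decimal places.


d1 = (ln(S/K) + (r - q + 0.5*sigma^2) * T) / (sigma * sqrt(T)) = 0.11615750
d2 = d1 - sigma * sqrt(T) = -0.38613723
exp(-rT) = 0.96753856; exp(-qT) = 1.00000000
C = S_0 * exp(-qT) * N(d1) - K * exp(-rT) * N(d2)
N(d1) = 0.54623614; N(d2) = 0.34969752
C = 27.7200 * 1.00000000 * 0.54623614 - 30.6600 * 0.96753856 * 0.34969752 = 4.7680

Answer: Price = 4.7680


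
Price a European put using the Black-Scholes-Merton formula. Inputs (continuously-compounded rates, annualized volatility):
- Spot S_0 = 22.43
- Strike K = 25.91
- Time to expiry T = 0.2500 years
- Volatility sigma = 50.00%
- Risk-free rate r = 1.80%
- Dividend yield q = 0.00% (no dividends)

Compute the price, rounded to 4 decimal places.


d1 = (ln(S/K) + (r - q + 0.5*sigma^2) * T) / (sigma * sqrt(T)) = -0.43391858
d2 = d1 - sigma * sqrt(T) = -0.68391858
exp(-rT) = 0.99551011; exp(-qT) = 1.00000000
P = K * exp(-rT) * N(-d2) - S_0 * exp(-qT) * N(-d1)
N(-d1) = 0.66782622; N(-d2) = 0.75298671
P = 25.9100 * 0.99551011 * 0.75298671 - 22.4300 * 1.00000000 * 0.66782622 = 4.4429

Answer: Price = 4.4429


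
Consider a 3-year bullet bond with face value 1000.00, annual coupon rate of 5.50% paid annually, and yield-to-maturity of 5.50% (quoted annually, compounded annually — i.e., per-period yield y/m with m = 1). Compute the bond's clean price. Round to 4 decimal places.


Answer: Price = 1000.0000

Derivation:
Coupon per period c = face * coupon_rate / m = 55.000000
Periods per year m = 1; per-period yield y/m = 0.055000
Number of cashflows N = 3
Cashflows (t years, CF_t, discount factor 1/(1+y/m)^(m*t), PV):
  t = 1.0000: CF_t = 55.000000, DF = 0.947867, PV = 52.132701
  t = 2.0000: CF_t = 55.000000, DF = 0.898452, PV = 49.414883
  t = 3.0000: CF_t = 1055.000000, DF = 0.851614, PV = 898.452416
Price P = sum_t PV_t = 1000.000000


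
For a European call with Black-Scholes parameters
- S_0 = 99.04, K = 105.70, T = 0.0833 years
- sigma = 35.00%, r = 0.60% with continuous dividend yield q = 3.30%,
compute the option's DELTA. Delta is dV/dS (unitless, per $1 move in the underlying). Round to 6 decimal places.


Answer: Delta = 0.268202

Derivation:
d1 = -0.6160212722; d2 = -0.7170373601
phi(d1) = 0.3299943859; exp(-qT) = 0.9972548748; exp(-rT) = 0.9995003249
N(d1) = 0.2689402401
Delta = exp(-qT) * N(d1) = 0.9972548748 * 0.2689402401 = 0.268202


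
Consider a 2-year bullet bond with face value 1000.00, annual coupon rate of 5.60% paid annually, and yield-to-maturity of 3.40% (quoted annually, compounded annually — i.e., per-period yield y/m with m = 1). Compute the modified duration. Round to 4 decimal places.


Answer: Modified duration = 1.8840

Derivation:
Coupon per period c = face * coupon_rate / m = 56.000000
Periods per year m = 1; per-period yield y/m = 0.034000
Number of cashflows N = 2
Cashflows (t years, CF_t, discount factor 1/(1+y/m)^(m*t), PV):
  t = 1.0000: CF_t = 56.000000, DF = 0.967118, PV = 54.158607
  t = 2.0000: CF_t = 1056.000000, DF = 0.935317, PV = 987.694967
Price P = sum_t PV_t = 1041.853574
First compute Macaulay numerator sum_t t * PV_t:
  t * PV_t at t = 1.0000: 54.158607
  t * PV_t at t = 2.0000: 1975.389934
Macaulay duration D = 2029.548541 / 1041.853574 = 1.948017
Modified duration = D / (1 + y/m) = 1.948017 / (1 + 0.034000) = 1.883962


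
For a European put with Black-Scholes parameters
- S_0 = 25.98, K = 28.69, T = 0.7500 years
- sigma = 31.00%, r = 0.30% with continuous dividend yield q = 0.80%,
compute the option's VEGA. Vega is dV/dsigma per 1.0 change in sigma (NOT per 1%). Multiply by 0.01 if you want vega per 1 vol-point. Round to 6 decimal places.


Answer: Vega = 8.649206

Derivation:
d1 = -0.2493189128; d2 = -0.5177867879
phi(d1) = 0.3867338714; exp(-qT) = 0.9940179641; exp(-rT) = 0.9977525294
Vega = S * exp(-qT) * phi(d1) * sqrt(T) = 25.9800 * 0.9940179641 * 0.3867338714 * 0.8660254038 = 8.649206


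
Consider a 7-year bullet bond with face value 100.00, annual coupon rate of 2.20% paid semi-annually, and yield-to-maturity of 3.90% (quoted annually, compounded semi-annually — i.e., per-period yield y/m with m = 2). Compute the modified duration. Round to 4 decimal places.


Answer: Modified duration = 6.3681

Derivation:
Coupon per period c = face * coupon_rate / m = 1.100000
Periods per year m = 2; per-period yield y/m = 0.019500
Number of cashflows N = 14
Cashflows (t years, CF_t, discount factor 1/(1+y/m)^(m*t), PV):
  t = 0.5000: CF_t = 1.100000, DF = 0.980873, PV = 1.078960
  t = 1.0000: CF_t = 1.100000, DF = 0.962112, PV = 1.058323
  t = 1.5000: CF_t = 1.100000, DF = 0.943709, PV = 1.038080
  t = 2.0000: CF_t = 1.100000, DF = 0.925659, PV = 1.018225
  t = 2.5000: CF_t = 1.100000, DF = 0.907954, PV = 0.998749
  t = 3.0000: CF_t = 1.100000, DF = 0.890588, PV = 0.979646
  t = 3.5000: CF_t = 1.100000, DF = 0.873553, PV = 0.960909
  t = 4.0000: CF_t = 1.100000, DF = 0.856845, PV = 0.942529
  t = 4.5000: CF_t = 1.100000, DF = 0.840456, PV = 0.924501
  t = 5.0000: CF_t = 1.100000, DF = 0.824380, PV = 0.906819
  t = 5.5000: CF_t = 1.100000, DF = 0.808613, PV = 0.889474
  t = 6.0000: CF_t = 1.100000, DF = 0.793146, PV = 0.872461
  t = 6.5000: CF_t = 1.100000, DF = 0.777976, PV = 0.855773
  t = 7.0000: CF_t = 101.100000, DF = 0.763095, PV = 77.148935
Price P = sum_t PV_t = 89.673385
First compute Macaulay numerator sum_t t * PV_t:
  t * PV_t at t = 0.5000: 0.539480
  t * PV_t at t = 1.0000: 1.058323
  t * PV_t at t = 1.5000: 1.557121
  t * PV_t at t = 2.0000: 2.036450
  t * PV_t at t = 2.5000: 2.496874
  t * PV_t at t = 3.0000: 2.938939
  t * PV_t at t = 3.5000: 3.363180
  t * PV_t at t = 4.0000: 3.770117
  t * PV_t at t = 4.5000: 4.160257
  t * PV_t at t = 5.0000: 4.534093
  t * PV_t at t = 5.5000: 4.892106
  t * PV_t at t = 6.0000: 5.234765
  t * PV_t at t = 6.5000: 5.562526
  t * PV_t at t = 7.0000: 540.042543
Macaulay duration D = 582.186773 / 89.673385 = 6.492303
Modified duration = D / (1 + y/m) = 6.492303 / (1 + 0.019500) = 6.368124


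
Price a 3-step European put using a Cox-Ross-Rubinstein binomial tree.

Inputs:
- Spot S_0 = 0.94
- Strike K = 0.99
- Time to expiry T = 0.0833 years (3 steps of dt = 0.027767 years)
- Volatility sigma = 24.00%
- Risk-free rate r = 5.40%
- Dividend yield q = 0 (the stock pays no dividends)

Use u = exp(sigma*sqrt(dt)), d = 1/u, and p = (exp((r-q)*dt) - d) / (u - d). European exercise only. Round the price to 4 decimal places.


Answer: Price = V(0,0) = 0.0547

Derivation:
dt = T/N = 0.027767
u = exp(sigma*sqrt(dt)) = 1.040802; d = 1/u = 0.960797
p = (exp((r-q)*dt) - d) / (u - d) = 0.508759
Discount per step: exp(-r*dt) = 0.998502
Stock lattice S(k, i) with i counting down-moves:
  k=0: S(0,0) = 0.9400
  k=1: S(1,0) = 0.9784; S(1,1) = 0.9031
  k=2: S(2,0) = 1.0183; S(2,1) = 0.9400; S(2,2) = 0.8677
  k=3: S(3,0) = 1.0598; S(3,1) = 0.9784; S(3,2) = 0.9031; S(3,3) = 0.8337
Terminal payoffs V(N, i) = max(K - S_T, 0):
  V(3,0) = 0.000000; V(3,1) = 0.011646; V(3,2) = 0.086851; V(3,3) = 0.156275
Backward induction: V(k, i) = exp(-r*dt) * [p * V(k+1, i) + (1-p) * V(k+1, i+1)].
  V(2,0) = exp(-r*dt) * [p*0.000000 + (1-p)*0.011646] = 0.005712
  V(2,1) = exp(-r*dt) * [p*0.011646 + (1-p)*0.086851] = 0.048517
  V(2,2) = exp(-r*dt) * [p*0.086851 + (1-p)*0.156275] = 0.120773
  V(1,0) = exp(-r*dt) * [p*0.005712 + (1-p)*0.048517] = 0.026700
  V(1,1) = exp(-r*dt) * [p*0.048517 + (1-p)*0.120773] = 0.083886
  V(0,0) = exp(-r*dt) * [p*0.026700 + (1-p)*0.083886] = 0.054710


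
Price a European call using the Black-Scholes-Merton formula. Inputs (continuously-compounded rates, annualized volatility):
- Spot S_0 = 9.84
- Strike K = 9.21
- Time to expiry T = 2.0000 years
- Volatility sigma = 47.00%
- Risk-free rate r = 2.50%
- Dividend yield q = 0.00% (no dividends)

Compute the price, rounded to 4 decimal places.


Answer: Price = 2.9966

Derivation:
d1 = (ln(S/K) + (r - q + 0.5*sigma^2) * T) / (sigma * sqrt(T)) = 0.50710969
d2 = d1 - sigma * sqrt(T) = -0.15757068
exp(-rT) = 0.95122942; exp(-qT) = 1.00000000
C = S_0 * exp(-qT) * N(d1) - K * exp(-rT) * N(d2)
N(d1) = 0.69396107; N(d2) = 0.43739755
C = 9.8400 * 1.00000000 * 0.69396107 - 9.2100 * 0.95122942 * 0.43739755 = 2.9966


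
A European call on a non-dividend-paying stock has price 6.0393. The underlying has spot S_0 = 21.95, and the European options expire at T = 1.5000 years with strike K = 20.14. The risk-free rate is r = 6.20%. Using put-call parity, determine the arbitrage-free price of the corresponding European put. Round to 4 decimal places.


Answer: Put price = 2.4407

Derivation:
Put-call parity: C - P = S_0 * exp(-qT) - K * exp(-rT).
S_0 * exp(-qT) = 21.9500 * 1.00000000 = 21.95000000
K * exp(-rT) = 20.1400 * 0.91119350 = 18.35143710
P = C - S*exp(-qT) + K*exp(-rT)
P = 6.0393 - 21.95000000 + 18.35143710 = 2.4407


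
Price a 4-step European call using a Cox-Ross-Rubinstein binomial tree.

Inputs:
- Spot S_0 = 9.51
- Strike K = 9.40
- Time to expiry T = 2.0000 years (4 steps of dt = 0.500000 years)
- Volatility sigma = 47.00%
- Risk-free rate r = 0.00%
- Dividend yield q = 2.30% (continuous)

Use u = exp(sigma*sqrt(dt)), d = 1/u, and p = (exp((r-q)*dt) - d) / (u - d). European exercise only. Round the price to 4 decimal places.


dt = T/N = 0.500000
u = exp(sigma*sqrt(dt)) = 1.394227; d = 1/u = 0.717243
p = (exp((r-q)*dt) - d) / (u - d) = 0.400782
Discount per step: exp(-r*dt) = 1.000000
Stock lattice S(k, i) with i counting down-moves:
  k=0: S(0,0) = 9.5100
  k=1: S(1,0) = 13.2591; S(1,1) = 6.8210
  k=2: S(2,0) = 18.4862; S(2,1) = 9.5100; S(2,2) = 4.8923
  k=3: S(3,0) = 25.7740; S(3,1) = 13.2591; S(3,2) = 6.8210; S(3,3) = 3.5090
  k=4: S(4,0) = 35.9347; S(4,1) = 18.4862; S(4,2) = 9.5100; S(4,3) = 4.8923; S(4,4) = 2.5168
Terminal payoffs V(N, i) = max(S_T - K, 0):
  V(4,0) = 26.534744; V(4,1) = 9.086195; V(4,2) = 0.110000; V(4,3) = 0.000000; V(4,4) = 0.000000
Backward induction: V(k, i) = exp(-r*dt) * [p * V(k+1, i) + (1-p) * V(k+1, i+1)].
  V(3,0) = exp(-r*dt) * [p*26.534744 + (1-p)*9.086195] = 16.079251
  V(3,1) = exp(-r*dt) * [p*9.086195 + (1-p)*0.110000] = 3.707493
  V(3,2) = exp(-r*dt) * [p*0.110000 + (1-p)*0.000000] = 0.044086
  V(3,3) = exp(-r*dt) * [p*0.000000 + (1-p)*0.000000] = 0.000000
  V(2,0) = exp(-r*dt) * [p*16.079251 + (1-p)*3.707493] = 8.665865
  V(2,1) = exp(-r*dt) * [p*3.707493 + (1-p)*0.044086] = 1.512312
  V(2,2) = exp(-r*dt) * [p*0.044086 + (1-p)*0.000000] = 0.017669
  V(1,0) = exp(-r*dt) * [p*8.665865 + (1-p)*1.512312] = 4.379324
  V(1,1) = exp(-r*dt) * [p*1.512312 + (1-p)*0.017669] = 0.616694
  V(0,0) = exp(-r*dt) * [p*4.379324 + (1-p)*0.616694] = 2.124687

Answer: Price = V(0,0) = 2.1247


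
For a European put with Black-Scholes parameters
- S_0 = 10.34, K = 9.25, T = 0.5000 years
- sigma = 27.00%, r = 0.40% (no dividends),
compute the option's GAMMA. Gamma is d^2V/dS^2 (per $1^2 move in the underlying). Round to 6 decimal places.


Answer: Gamma = 0.159343

Derivation:
d1 = 0.6894098236; d2 = 0.4984909927
phi(d1) = 0.3145596717; exp(-qT) = 1.0000000000; exp(-rT) = 0.9980019987
Gamma = exp(-qT) * phi(d1) / (S * sigma * sqrt(T)) = 1.0000000000 * 0.3145596717 / (10.3400 * 0.2700 * 0.7071067812) = 0.159343


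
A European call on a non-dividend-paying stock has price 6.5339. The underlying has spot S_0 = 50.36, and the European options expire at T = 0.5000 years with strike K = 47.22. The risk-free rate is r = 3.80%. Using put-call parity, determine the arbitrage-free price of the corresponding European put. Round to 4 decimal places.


Put-call parity: C - P = S_0 * exp(-qT) - K * exp(-rT).
S_0 * exp(-qT) = 50.3600 * 1.00000000 = 50.36000000
K * exp(-rT) = 47.2200 * 0.98117936 = 46.33128949
P = C - S*exp(-qT) + K*exp(-rT)
P = 6.5339 - 50.36000000 + 46.33128949 = 2.5052

Answer: Put price = 2.5052


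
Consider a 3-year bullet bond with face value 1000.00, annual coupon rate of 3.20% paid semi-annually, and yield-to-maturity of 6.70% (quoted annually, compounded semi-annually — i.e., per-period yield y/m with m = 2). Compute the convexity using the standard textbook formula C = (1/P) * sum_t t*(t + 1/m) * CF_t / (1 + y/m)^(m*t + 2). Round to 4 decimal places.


Coupon per period c = face * coupon_rate / m = 16.000000
Periods per year m = 2; per-period yield y/m = 0.033500
Number of cashflows N = 6
Cashflows (t years, CF_t, discount factor 1/(1+y/m)^(m*t), PV):
  t = 0.5000: CF_t = 16.000000, DF = 0.967586, PV = 15.481374
  t = 1.0000: CF_t = 16.000000, DF = 0.936222, PV = 14.979559
  t = 1.5000: CF_t = 16.000000, DF = 0.905876, PV = 14.494009
  t = 2.0000: CF_t = 16.000000, DF = 0.876512, PV = 14.024199
  t = 2.5000: CF_t = 16.000000, DF = 0.848101, PV = 13.569617
  t = 3.0000: CF_t = 1016.000000, DF = 0.820611, PV = 833.740354
Price P = sum_t PV_t = 906.289111
Convexity numerator sum_t t*(t + 1/m) * CF_t / (1+y/m)^(m*t + 2):
  t = 0.5000: term = 7.247005
  t = 1.0000: term = 21.036298
  t = 1.5000: term = 40.708850
  t = 2.0000: term = 65.648847
  t = 2.5000: term = 95.281345
  t = 3.0000: term = 8195.947339
Convexity = (1/P) * sum = 8425.869684 / 906.289111 = 9.297110

Answer: Convexity = 9.2971


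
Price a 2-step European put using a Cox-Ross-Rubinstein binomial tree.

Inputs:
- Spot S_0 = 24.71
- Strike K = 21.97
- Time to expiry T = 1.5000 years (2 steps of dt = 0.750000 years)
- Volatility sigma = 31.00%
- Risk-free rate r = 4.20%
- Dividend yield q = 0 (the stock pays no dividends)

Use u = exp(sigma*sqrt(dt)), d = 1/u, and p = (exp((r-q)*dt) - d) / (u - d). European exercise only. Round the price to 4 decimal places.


Answer: Price = V(0,0) = 1.8224

Derivation:
dt = T/N = 0.750000
u = exp(sigma*sqrt(dt)) = 1.307959; d = 1/u = 0.764550
p = (exp((r-q)*dt) - d) / (u - d) = 0.492173
Discount per step: exp(-r*dt) = 0.968991
Stock lattice S(k, i) with i counting down-moves:
  k=0: S(0,0) = 24.7100
  k=1: S(1,0) = 32.3197; S(1,1) = 18.8920
  k=2: S(2,0) = 42.2728; S(2,1) = 24.7100; S(2,2) = 14.4439
Terminal payoffs V(N, i) = max(K - S_T, 0):
  V(2,0) = 0.000000; V(2,1) = 0.000000; V(2,2) = 7.526099
Backward induction: V(k, i) = exp(-r*dt) * [p * V(k+1, i) + (1-p) * V(k+1, i+1)].
  V(1,0) = exp(-r*dt) * [p*0.000000 + (1-p)*0.000000] = 0.000000
  V(1,1) = exp(-r*dt) * [p*0.000000 + (1-p)*7.526099] = 3.703439
  V(0,0) = exp(-r*dt) * [p*0.000000 + (1-p)*3.703439] = 1.822386


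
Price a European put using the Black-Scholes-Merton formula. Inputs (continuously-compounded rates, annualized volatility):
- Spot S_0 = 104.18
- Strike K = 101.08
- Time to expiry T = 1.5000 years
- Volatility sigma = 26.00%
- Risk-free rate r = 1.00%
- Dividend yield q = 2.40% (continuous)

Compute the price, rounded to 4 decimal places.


d1 = (ln(S/K) + (r - q + 0.5*sigma^2) * T) / (sigma * sqrt(T)) = 0.18813303
d2 = d1 - sigma * sqrt(T) = -0.13030064
exp(-rT) = 0.98511194; exp(-qT) = 0.96464029
P = K * exp(-rT) * N(-d2) - S_0 * exp(-qT) * N(-d1)
N(-d1) = 0.42538619; N(-d2) = 0.55183571
P = 101.0800 * 0.98511194 * 0.55183571 - 104.1800 * 0.96464029 * 0.42538619 = 12.1994

Answer: Price = 12.1994


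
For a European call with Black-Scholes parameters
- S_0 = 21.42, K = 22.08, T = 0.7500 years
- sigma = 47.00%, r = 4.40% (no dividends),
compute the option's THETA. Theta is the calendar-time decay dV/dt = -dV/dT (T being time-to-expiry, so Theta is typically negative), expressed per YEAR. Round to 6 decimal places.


Answer: Theta = -2.664825

Derivation:
d1 = 0.2100335017; d2 = -0.1969984381
phi(d1) = 0.3902391319; exp(-qT) = 1.0000000000; exp(-rT) = 0.9675385596
Theta = -S*exp(-qT)*phi(d1)*sigma/(2*sqrt(T)) - r*K*exp(-rT)*N(d2) + q*S*exp(-qT)*N(d1)
N(d1) = 0.5831792372; N(d2) = 0.4219143800; sqrt(T) = 0.8660254038
Term 1 = -21.4200 * 1.0000000000 * 0.3902391319 * 0.4700 / (2 * 0.8660254038) = -2.2682322131
Term 2 = -0.0440 * 22.0800 * 0.9675385596 * 0.4219143800 = -0.3965923706
Term 3 = 0 (no dividend yield, q = 0)
Theta = -2.2682322131 + (-0.3965923706) + (0.0000000000) = -2.664825


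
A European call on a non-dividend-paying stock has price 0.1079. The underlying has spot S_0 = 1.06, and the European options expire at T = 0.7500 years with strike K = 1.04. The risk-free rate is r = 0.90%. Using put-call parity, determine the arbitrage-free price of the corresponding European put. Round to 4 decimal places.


Put-call parity: C - P = S_0 * exp(-qT) - K * exp(-rT).
S_0 * exp(-qT) = 1.0600 * 1.00000000 = 1.06000000
K * exp(-rT) = 1.0400 * 0.99327273 = 1.03300364
P = C - S*exp(-qT) + K*exp(-rT)
P = 0.1079 - 1.06000000 + 1.03300364 = 0.0809

Answer: Put price = 0.0809


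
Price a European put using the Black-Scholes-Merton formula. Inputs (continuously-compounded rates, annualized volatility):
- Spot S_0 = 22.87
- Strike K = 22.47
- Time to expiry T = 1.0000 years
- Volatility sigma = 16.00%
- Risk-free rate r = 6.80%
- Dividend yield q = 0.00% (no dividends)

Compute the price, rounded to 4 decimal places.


d1 = (ln(S/K) + (r - q + 0.5*sigma^2) * T) / (sigma * sqrt(T)) = 0.61528076
d2 = d1 - sigma * sqrt(T) = 0.45528076
exp(-rT) = 0.93426047; exp(-qT) = 1.00000000
P = K * exp(-rT) * N(-d2) - S_0 * exp(-qT) * N(-d1)
N(-d1) = 0.26918466; N(-d2) = 0.32445363
P = 22.4700 * 0.93426047 * 0.32445363 - 22.8700 * 1.00000000 * 0.26918466 = 0.6549

Answer: Price = 0.6549


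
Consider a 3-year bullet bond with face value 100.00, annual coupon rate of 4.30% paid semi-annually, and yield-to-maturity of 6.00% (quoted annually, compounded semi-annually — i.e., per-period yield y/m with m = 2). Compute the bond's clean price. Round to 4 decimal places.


Answer: Price = 95.3954

Derivation:
Coupon per period c = face * coupon_rate / m = 2.150000
Periods per year m = 2; per-period yield y/m = 0.030000
Number of cashflows N = 6
Cashflows (t years, CF_t, discount factor 1/(1+y/m)^(m*t), PV):
  t = 0.5000: CF_t = 2.150000, DF = 0.970874, PV = 2.087379
  t = 1.0000: CF_t = 2.150000, DF = 0.942596, PV = 2.026581
  t = 1.5000: CF_t = 2.150000, DF = 0.915142, PV = 1.967555
  t = 2.0000: CF_t = 2.150000, DF = 0.888487, PV = 1.910247
  t = 2.5000: CF_t = 2.150000, DF = 0.862609, PV = 1.854609
  t = 3.0000: CF_t = 102.150000, DF = 0.837484, PV = 85.549017
Price P = sum_t PV_t = 95.395387


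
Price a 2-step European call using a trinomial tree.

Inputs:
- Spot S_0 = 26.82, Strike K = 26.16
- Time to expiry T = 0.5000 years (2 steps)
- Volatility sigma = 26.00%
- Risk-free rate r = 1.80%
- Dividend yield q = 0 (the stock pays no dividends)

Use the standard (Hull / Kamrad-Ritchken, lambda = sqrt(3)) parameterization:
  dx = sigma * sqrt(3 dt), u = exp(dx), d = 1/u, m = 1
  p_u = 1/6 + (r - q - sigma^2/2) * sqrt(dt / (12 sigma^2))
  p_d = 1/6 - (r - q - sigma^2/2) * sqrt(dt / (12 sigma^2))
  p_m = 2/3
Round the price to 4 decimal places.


dt = T/N = 0.250000; dx = sigma*sqrt(3*dt) = 0.225167
u = exp(dx) = 1.252531; d = 1/u = 0.798383
p_u = 0.157895, p_m = 0.666667, p_d = 0.175438
Discount per step: exp(-r*dt) = 0.995510
Stock lattice S(k, j) with j the centered position index:
  k=0: S(0,+0) = 26.8200
  k=1: S(1,-1) = 21.4126; S(1,+0) = 26.8200; S(1,+1) = 33.5929
  k=2: S(2,-2) = 17.0955; S(2,-1) = 21.4126; S(2,+0) = 26.8200; S(2,+1) = 33.5929; S(2,+2) = 42.0762
Terminal payoffs V(N, j) = max(S_T - K, 0):
  V(2,-2) = 0.000000; V(2,-1) = 0.000000; V(2,+0) = 0.660000; V(2,+1) = 7.432892; V(2,+2) = 15.916151
Backward induction: V(k, j) = exp(-r*dt) * [p_u * V(k+1, j+1) + p_m * V(k+1, j) + p_d * V(k+1, j-1)]
  V(1,-1) = exp(-r*dt) * [p_u*0.660000 + p_m*0.000000 + p_d*0.000000] = 0.103743
  V(1,+0) = exp(-r*dt) * [p_u*7.432892 + p_m*0.660000 + p_d*0.000000] = 1.606374
  V(1,+1) = exp(-r*dt) * [p_u*15.916151 + p_m*7.432892 + p_d*0.660000] = 7.550085
  V(0,+0) = exp(-r*dt) * [p_u*7.550085 + p_m*1.606374 + p_d*0.103743] = 2.270998

Answer: Price = V(0,0) = 2.2710


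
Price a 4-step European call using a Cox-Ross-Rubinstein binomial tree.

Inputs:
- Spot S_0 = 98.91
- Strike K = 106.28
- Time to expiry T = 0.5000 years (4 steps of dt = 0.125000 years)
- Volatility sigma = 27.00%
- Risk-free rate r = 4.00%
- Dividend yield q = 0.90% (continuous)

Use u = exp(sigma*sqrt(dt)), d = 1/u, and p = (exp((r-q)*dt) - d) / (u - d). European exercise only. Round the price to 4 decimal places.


Answer: Price = V(0,0) = 5.5457

Derivation:
dt = T/N = 0.125000
u = exp(sigma*sqrt(dt)) = 1.100164; d = 1/u = 0.908955
p = (exp((r-q)*dt) - d) / (u - d) = 0.496458
Discount per step: exp(-r*dt) = 0.995012
Stock lattice S(k, i) with i counting down-moves:
  k=0: S(0,0) = 98.9100
  k=1: S(1,0) = 108.8172; S(1,1) = 89.9048
  k=2: S(2,0) = 119.7168; S(2,1) = 98.9100; S(2,2) = 81.7194
  k=3: S(3,0) = 131.7082; S(3,1) = 108.8172; S(3,2) = 89.9048; S(3,3) = 74.2793
  k=4: S(4,0) = 144.9006; S(4,1) = 119.7168; S(4,2) = 98.9100; S(4,3) = 81.7194; S(4,4) = 67.5165
Terminal payoffs V(N, i) = max(S_T - K, 0):
  V(4,0) = 38.620603; V(4,1) = 13.436827; V(4,2) = 0.000000; V(4,3) = 0.000000; V(4,4) = 0.000000
Backward induction: V(k, i) = exp(-r*dt) * [p * V(k+1, i) + (1-p) * V(k+1, i+1)].
  V(3,0) = exp(-r*dt) * [p*38.620603 + (1-p)*13.436827] = 25.810149
  V(3,1) = exp(-r*dt) * [p*13.436827 + (1-p)*0.000000] = 6.637554
  V(3,2) = exp(-r*dt) * [p*0.000000 + (1-p)*0.000000] = 0.000000
  V(3,3) = exp(-r*dt) * [p*0.000000 + (1-p)*0.000000] = 0.000000
  V(2,0) = exp(-r*dt) * [p*25.810149 + (1-p)*6.637554] = 16.075371
  V(2,1) = exp(-r*dt) * [p*6.637554 + (1-p)*0.000000] = 3.278834
  V(2,2) = exp(-r*dt) * [p*0.000000 + (1-p)*0.000000] = 0.000000
  V(1,0) = exp(-r*dt) * [p*16.075371 + (1-p)*3.278834] = 9.583743
  V(1,1) = exp(-r*dt) * [p*3.278834 + (1-p)*0.000000] = 1.619686
  V(0,0) = exp(-r*dt) * [p*9.583743 + (1-p)*1.619686] = 5.545711


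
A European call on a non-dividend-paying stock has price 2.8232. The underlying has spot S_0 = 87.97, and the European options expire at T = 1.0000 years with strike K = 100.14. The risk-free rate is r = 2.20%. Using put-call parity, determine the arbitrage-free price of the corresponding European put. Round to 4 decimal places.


Answer: Put price = 12.8142

Derivation:
Put-call parity: C - P = S_0 * exp(-qT) - K * exp(-rT).
S_0 * exp(-qT) = 87.9700 * 1.00000000 = 87.97000000
K * exp(-rT) = 100.1400 * 0.97824024 = 97.96097714
P = C - S*exp(-qT) + K*exp(-rT)
P = 2.8232 - 87.97000000 + 97.96097714 = 12.8142


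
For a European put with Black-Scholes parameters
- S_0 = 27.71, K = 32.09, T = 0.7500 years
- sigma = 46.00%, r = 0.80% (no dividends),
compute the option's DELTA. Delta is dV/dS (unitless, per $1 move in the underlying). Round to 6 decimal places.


d1 = -0.1541301715; d2 = -0.5525018572
phi(d1) = 0.3942316540; exp(-qT) = 1.0000000000; exp(-rT) = 0.9940179641
N(-d1) = 0.5612464505
Delta = -exp(-qT) * N(-d1) = -1.0000000000 * 0.5612464505 = -0.561246

Answer: Delta = -0.561246


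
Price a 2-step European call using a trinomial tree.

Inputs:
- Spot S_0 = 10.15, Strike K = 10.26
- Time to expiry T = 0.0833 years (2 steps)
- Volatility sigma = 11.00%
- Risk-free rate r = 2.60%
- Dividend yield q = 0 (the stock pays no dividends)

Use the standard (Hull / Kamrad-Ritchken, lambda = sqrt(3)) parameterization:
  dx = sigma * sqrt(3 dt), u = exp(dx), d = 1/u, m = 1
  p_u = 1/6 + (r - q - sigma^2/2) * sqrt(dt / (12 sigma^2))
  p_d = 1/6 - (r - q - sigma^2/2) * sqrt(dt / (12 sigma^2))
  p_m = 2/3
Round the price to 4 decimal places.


dt = T/N = 0.041650; dx = sigma*sqrt(3*dt) = 0.038883
u = exp(dx) = 1.039649; d = 1/u = 0.961863
p_u = 0.177351, p_m = 0.666667, p_d = 0.155982
Discount per step: exp(-r*dt) = 0.998918
Stock lattice S(k, j) with j the centered position index:
  k=0: S(0,+0) = 10.1500
  k=1: S(1,-1) = 9.7629; S(1,+0) = 10.1500; S(1,+1) = 10.5524
  k=2: S(2,-2) = 9.3906; S(2,-1) = 9.7629; S(2,+0) = 10.1500; S(2,+1) = 10.5524; S(2,+2) = 10.9708
Terminal payoffs V(N, j) = max(S_T - K, 0):
  V(2,-2) = 0.000000; V(2,-1) = 0.000000; V(2,+0) = 0.000000; V(2,+1) = 0.292437; V(2,+2) = 0.710830
Backward induction: V(k, j) = exp(-r*dt) * [p_u * V(k+1, j+1) + p_m * V(k+1, j) + p_d * V(k+1, j-1)]
  V(1,-1) = exp(-r*dt) * [p_u*0.000000 + p_m*0.000000 + p_d*0.000000] = 0.000000
  V(1,+0) = exp(-r*dt) * [p_u*0.292437 + p_m*0.000000 + p_d*0.000000] = 0.051808
  V(1,+1) = exp(-r*dt) * [p_u*0.710830 + p_m*0.292437 + p_d*0.000000] = 0.320677
  V(0,+0) = exp(-r*dt) * [p_u*0.320677 + p_m*0.051808 + p_d*0.000000] = 0.091312

Answer: Price = V(0,0) = 0.0913


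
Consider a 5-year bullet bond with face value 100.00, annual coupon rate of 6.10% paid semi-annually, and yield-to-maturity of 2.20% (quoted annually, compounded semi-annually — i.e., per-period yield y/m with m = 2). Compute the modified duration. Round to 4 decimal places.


Coupon per period c = face * coupon_rate / m = 3.050000
Periods per year m = 2; per-period yield y/m = 0.011000
Number of cashflows N = 10
Cashflows (t years, CF_t, discount factor 1/(1+y/m)^(m*t), PV):
  t = 0.5000: CF_t = 3.050000, DF = 0.989120, PV = 3.016815
  t = 1.0000: CF_t = 3.050000, DF = 0.978358, PV = 2.983991
  t = 1.5000: CF_t = 3.050000, DF = 0.967713, PV = 2.951524
  t = 2.0000: CF_t = 3.050000, DF = 0.957184, PV = 2.919411
  t = 2.5000: CF_t = 3.050000, DF = 0.946769, PV = 2.887647
  t = 3.0000: CF_t = 3.050000, DF = 0.936468, PV = 2.856228
  t = 3.5000: CF_t = 3.050000, DF = 0.926279, PV = 2.825152
  t = 4.0000: CF_t = 3.050000, DF = 0.916201, PV = 2.794413
  t = 4.5000: CF_t = 3.050000, DF = 0.906232, PV = 2.764009
  t = 5.0000: CF_t = 103.050000, DF = 0.896372, PV = 92.371169
Price P = sum_t PV_t = 118.370359
First compute Macaulay numerator sum_t t * PV_t:
  t * PV_t at t = 0.5000: 1.508408
  t * PV_t at t = 1.0000: 2.983991
  t * PV_t at t = 1.5000: 4.427287
  t * PV_t at t = 2.0000: 5.838822
  t * PV_t at t = 2.5000: 7.219117
  t * PV_t at t = 3.0000: 8.568685
  t * PV_t at t = 3.5000: 9.888030
  t * PV_t at t = 4.0000: 11.177652
  t * PV_t at t = 4.5000: 12.438040
  t * PV_t at t = 5.0000: 461.855845
Macaulay duration D = 525.905876 / 118.370359 = 4.442885
Modified duration = D / (1 + y/m) = 4.442885 / (1 + 0.011000) = 4.394545

Answer: Modified duration = 4.3945


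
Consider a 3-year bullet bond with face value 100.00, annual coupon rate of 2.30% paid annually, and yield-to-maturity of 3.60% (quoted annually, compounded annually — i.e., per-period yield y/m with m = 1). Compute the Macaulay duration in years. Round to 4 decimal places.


Answer: Macaulay duration = 2.9317 years

Derivation:
Coupon per period c = face * coupon_rate / m = 2.300000
Periods per year m = 1; per-period yield y/m = 0.036000
Number of cashflows N = 3
Cashflows (t years, CF_t, discount factor 1/(1+y/m)^(m*t), PV):
  t = 1.0000: CF_t = 2.300000, DF = 0.965251, PV = 2.220077
  t = 2.0000: CF_t = 2.300000, DF = 0.931709, PV = 2.142932
  t = 3.0000: CF_t = 102.300000, DF = 0.899333, PV = 92.001809
Price P = sum_t PV_t = 96.364818
Macaulay numerator sum_t t * PV_t:
  t * PV_t at t = 1.0000: 2.220077
  t * PV_t at t = 2.0000: 4.285863
  t * PV_t at t = 3.0000: 276.005427
Macaulay duration D = (sum_t t * PV_t) / P = 282.511368 / 96.364818 = 2.931686


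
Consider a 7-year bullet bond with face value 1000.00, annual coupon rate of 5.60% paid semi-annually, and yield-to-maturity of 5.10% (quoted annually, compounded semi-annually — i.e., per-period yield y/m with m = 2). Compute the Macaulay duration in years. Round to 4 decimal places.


Answer: Macaulay duration = 5.9051 years

Derivation:
Coupon per period c = face * coupon_rate / m = 28.000000
Periods per year m = 2; per-period yield y/m = 0.025500
Number of cashflows N = 14
Cashflows (t years, CF_t, discount factor 1/(1+y/m)^(m*t), PV):
  t = 0.5000: CF_t = 28.000000, DF = 0.975134, PV = 27.303754
  t = 1.0000: CF_t = 28.000000, DF = 0.950886, PV = 26.624821
  t = 1.5000: CF_t = 28.000000, DF = 0.927242, PV = 25.962771
  t = 2.0000: CF_t = 28.000000, DF = 0.904185, PV = 25.317183
  t = 2.5000: CF_t = 28.000000, DF = 0.881702, PV = 24.687648
  t = 3.0000: CF_t = 28.000000, DF = 0.859777, PV = 24.073766
  t = 3.5000: CF_t = 28.000000, DF = 0.838398, PV = 23.475150
  t = 4.0000: CF_t = 28.000000, DF = 0.817551, PV = 22.891419
  t = 4.5000: CF_t = 28.000000, DF = 0.797222, PV = 22.322203
  t = 5.0000: CF_t = 28.000000, DF = 0.777398, PV = 21.767141
  t = 5.5000: CF_t = 28.000000, DF = 0.758067, PV = 21.225881
  t = 6.0000: CF_t = 28.000000, DF = 0.739217, PV = 20.698080
  t = 6.5000: CF_t = 28.000000, DF = 0.720836, PV = 20.183403
  t = 7.0000: CF_t = 1028.000000, DF = 0.702912, PV = 722.593098
Price P = sum_t PV_t = 1029.126316
Macaulay numerator sum_t t * PV_t:
  t * PV_t at t = 0.5000: 13.651877
  t * PV_t at t = 1.0000: 26.624821
  t * PV_t at t = 1.5000: 38.944156
  t * PV_t at t = 2.0000: 50.634365
  t * PV_t at t = 2.5000: 61.719119
  t * PV_t at t = 3.0000: 72.221299
  t * PV_t at t = 3.5000: 82.163025
  t * PV_t at t = 4.0000: 91.565676
  t * PV_t at t = 4.5000: 100.449912
  t * PV_t at t = 5.0000: 108.835703
  t * PV_t at t = 5.5000: 116.742344
  t * PV_t at t = 6.0000: 124.188478
  t * PV_t at t = 6.5000: 131.192119
  t * PV_t at t = 7.0000: 5058.151684
Macaulay duration D = (sum_t t * PV_t) / P = 6077.084580 / 1029.126316 = 5.905091


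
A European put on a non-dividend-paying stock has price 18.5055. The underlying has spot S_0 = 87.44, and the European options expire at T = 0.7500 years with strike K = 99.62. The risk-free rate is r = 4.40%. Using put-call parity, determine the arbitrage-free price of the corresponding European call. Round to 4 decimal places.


Put-call parity: C - P = S_0 * exp(-qT) - K * exp(-rT).
S_0 * exp(-qT) = 87.4400 * 1.00000000 = 87.44000000
K * exp(-rT) = 99.6200 * 0.96753856 = 96.38619131
C = P + S*exp(-qT) - K*exp(-rT)
C = 18.5055 + 87.44000000 - 96.38619131 = 9.5593

Answer: Call price = 9.5593


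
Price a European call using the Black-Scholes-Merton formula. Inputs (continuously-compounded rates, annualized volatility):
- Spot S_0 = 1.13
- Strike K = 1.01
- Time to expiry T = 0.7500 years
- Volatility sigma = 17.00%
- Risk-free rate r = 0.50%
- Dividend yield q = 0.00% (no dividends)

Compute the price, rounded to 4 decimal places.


Answer: Price = 0.1430

Derivation:
d1 = (ln(S/K) + (r - q + 0.5*sigma^2) * T) / (sigma * sqrt(T)) = 0.86164299
d2 = d1 - sigma * sqrt(T) = 0.71441867
exp(-rT) = 0.99625702; exp(-qT) = 1.00000000
C = S_0 * exp(-qT) * N(d1) - K * exp(-rT) * N(d2)
N(d1) = 0.80555800; N(d2) = 0.76251583
C = 1.1300 * 1.00000000 * 0.80555800 - 1.0100 * 0.99625702 * 0.76251583 = 0.1430


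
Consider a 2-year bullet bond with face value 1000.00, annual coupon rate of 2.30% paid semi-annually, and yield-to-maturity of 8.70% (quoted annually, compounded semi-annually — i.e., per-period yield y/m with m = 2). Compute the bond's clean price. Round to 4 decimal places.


Answer: Price = 884.7951

Derivation:
Coupon per period c = face * coupon_rate / m = 11.500000
Periods per year m = 2; per-period yield y/m = 0.043500
Number of cashflows N = 4
Cashflows (t years, CF_t, discount factor 1/(1+y/m)^(m*t), PV):
  t = 0.5000: CF_t = 11.500000, DF = 0.958313, PV = 11.020604
  t = 1.0000: CF_t = 11.500000, DF = 0.918365, PV = 10.561192
  t = 1.5000: CF_t = 11.500000, DF = 0.880081, PV = 10.120931
  t = 2.0000: CF_t = 1011.500000, DF = 0.843393, PV = 853.092401
Price P = sum_t PV_t = 884.795128


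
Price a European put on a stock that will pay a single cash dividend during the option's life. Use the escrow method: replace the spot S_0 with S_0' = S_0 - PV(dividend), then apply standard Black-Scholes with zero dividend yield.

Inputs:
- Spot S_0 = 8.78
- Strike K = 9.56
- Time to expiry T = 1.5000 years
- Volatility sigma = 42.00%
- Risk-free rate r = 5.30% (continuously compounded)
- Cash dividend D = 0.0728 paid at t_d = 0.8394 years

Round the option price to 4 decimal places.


PV(D) = D * exp(-r * t_d) = 0.0728 * 0.95648689 = 0.06963225
S_0' = S_0 - PV(D) = 8.7800 - 0.06963225 = 8.71036775
d1 = (ln(S_0'/K) + (r + sigma^2/2)*T) / (sigma*sqrt(T)) = 0.23080859
d2 = d1 - sigma*sqrt(T) = -0.28358426
exp(-rT) = 0.92357802
N(-d1) = 0.40873176; N(-d2) = 0.61163550
P = K * exp(-rT) * N(-d2) - S_0' * N(-d1) = 9.5600 * 0.92357802 * 0.61163550 - 8.71036775 * 0.40873176 = 1.8402

Answer: Price = 1.8402


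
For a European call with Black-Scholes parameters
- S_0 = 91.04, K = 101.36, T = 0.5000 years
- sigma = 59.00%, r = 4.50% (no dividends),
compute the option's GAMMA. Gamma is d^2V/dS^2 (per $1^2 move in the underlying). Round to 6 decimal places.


d1 = 0.0051425464; d2 = -0.4120504545
phi(d1) = 0.3989370053; exp(-qT) = 1.0000000000; exp(-rT) = 0.9777512372
Gamma = exp(-qT) * phi(d1) / (S * sigma * sqrt(T)) = 1.0000000000 * 0.3989370053 / (91.0400 * 0.5900 * 0.7071067812) = 0.010504

Answer: Gamma = 0.010504


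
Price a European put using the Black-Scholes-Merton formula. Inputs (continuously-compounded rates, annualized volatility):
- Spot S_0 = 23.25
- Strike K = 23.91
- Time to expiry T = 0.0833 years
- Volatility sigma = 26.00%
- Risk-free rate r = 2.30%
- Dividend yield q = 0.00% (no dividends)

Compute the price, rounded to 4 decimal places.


d1 = (ln(S/K) + (r - q + 0.5*sigma^2) * T) / (sigma * sqrt(T)) = -0.30996865
d2 = d1 - sigma * sqrt(T) = -0.38500917
exp(-rT) = 0.99808593; exp(-qT) = 1.00000000
P = K * exp(-rT) * N(-d2) - S_0 * exp(-qT) * N(-d1)
N(-d1) = 0.62170760; N(-d2) = 0.64988469
P = 23.9100 * 0.99808593 * 0.64988469 - 23.2500 * 1.00000000 * 0.62170760 = 1.0543

Answer: Price = 1.0543


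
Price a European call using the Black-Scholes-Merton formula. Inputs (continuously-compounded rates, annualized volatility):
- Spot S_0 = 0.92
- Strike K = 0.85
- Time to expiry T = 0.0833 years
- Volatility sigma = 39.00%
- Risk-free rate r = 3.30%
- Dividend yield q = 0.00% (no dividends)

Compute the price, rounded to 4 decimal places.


d1 = (ln(S/K) + (r - q + 0.5*sigma^2) * T) / (sigma * sqrt(T)) = 0.78376485
d2 = d1 - sigma * sqrt(T) = 0.67120407
exp(-rT) = 0.99725487; exp(-qT) = 1.00000000
C = S_0 * exp(-qT) * N(d1) - K * exp(-rT) * N(d2)
N(d1) = 0.78341095; N(d2) = 0.74895473
C = 0.9200 * 1.00000000 * 0.78341095 - 0.8500 * 0.99725487 * 0.74895473 = 0.0859

Answer: Price = 0.0859


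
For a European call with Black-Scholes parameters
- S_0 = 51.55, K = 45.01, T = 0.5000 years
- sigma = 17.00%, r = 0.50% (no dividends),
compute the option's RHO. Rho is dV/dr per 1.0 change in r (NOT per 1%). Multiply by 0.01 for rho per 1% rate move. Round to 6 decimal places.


d1 = 1.2095063419; d2 = 1.0892981891
phi(d1) = 0.1919747687; exp(-qT) = 1.0000000000; exp(-rT) = 0.9975031224
N(d2) = 0.8619887944
Rho = K*T*exp(-rT)*N(d2) = 45.0100 * 0.5000 * 0.9975031224 * 0.8619887944 = 19.350621

Answer: Rho = 19.350621


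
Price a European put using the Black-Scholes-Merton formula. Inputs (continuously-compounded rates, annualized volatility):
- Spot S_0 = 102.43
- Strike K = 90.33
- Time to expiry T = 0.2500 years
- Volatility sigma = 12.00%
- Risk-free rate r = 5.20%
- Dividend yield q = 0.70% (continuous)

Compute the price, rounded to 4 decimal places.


Answer: Price = 0.0221

Derivation:
d1 = (ln(S/K) + (r - q + 0.5*sigma^2) * T) / (sigma * sqrt(T)) = 2.31266679
d2 = d1 - sigma * sqrt(T) = 2.25266679
exp(-rT) = 0.98708414; exp(-qT) = 0.99825153
P = K * exp(-rT) * N(-d2) - S_0 * exp(-qT) * N(-d1)
N(-d1) = 0.01037048; N(-d2) = 0.01214008
P = 90.3300 * 0.98708414 * 0.01214008 - 102.4300 * 0.99825153 * 0.01037048 = 0.0221


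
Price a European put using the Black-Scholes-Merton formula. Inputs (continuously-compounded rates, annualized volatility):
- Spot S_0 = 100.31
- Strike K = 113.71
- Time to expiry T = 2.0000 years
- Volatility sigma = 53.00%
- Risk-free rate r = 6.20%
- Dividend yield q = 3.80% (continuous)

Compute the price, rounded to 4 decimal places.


d1 = (ln(S/K) + (r - q + 0.5*sigma^2) * T) / (sigma * sqrt(T)) = 0.27152106
d2 = d1 - sigma * sqrt(T) = -0.47801213
exp(-rT) = 0.88337984; exp(-qT) = 0.92681621
P = K * exp(-rT) * N(-d2) - S_0 * exp(-qT) * N(-d1)
N(-d1) = 0.39299515; N(-d2) = 0.68367921
P = 113.7100 * 0.88337984 * 0.68367921 - 100.3100 * 0.92681621 * 0.39299515 = 32.1386

Answer: Price = 32.1386
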